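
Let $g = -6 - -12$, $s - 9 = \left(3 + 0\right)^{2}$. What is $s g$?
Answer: $108$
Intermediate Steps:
$s = 18$ ($s = 9 + \left(3 + 0\right)^{2} = 9 + 3^{2} = 9 + 9 = 18$)
$g = 6$ ($g = -6 + 12 = 6$)
$s g = 18 \cdot 6 = 108$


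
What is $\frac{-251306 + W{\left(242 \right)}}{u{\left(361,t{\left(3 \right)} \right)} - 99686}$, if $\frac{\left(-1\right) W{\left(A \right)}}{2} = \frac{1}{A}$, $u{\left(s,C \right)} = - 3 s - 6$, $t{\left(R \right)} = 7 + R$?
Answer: $\frac{30408027}{12193775} \approx 2.4937$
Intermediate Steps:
$u{\left(s,C \right)} = -6 - 3 s$
$W{\left(A \right)} = - \frac{2}{A}$
$\frac{-251306 + W{\left(242 \right)}}{u{\left(361,t{\left(3 \right)} \right)} - 99686} = \frac{-251306 - \frac{2}{242}}{\left(-6 - 1083\right) - 99686} = \frac{-251306 - \frac{1}{121}}{\left(-6 - 1083\right) - 99686} = \frac{-251306 - \frac{1}{121}}{-1089 - 99686} = - \frac{30408027}{121 \left(-100775\right)} = \left(- \frac{30408027}{121}\right) \left(- \frac{1}{100775}\right) = \frac{30408027}{12193775}$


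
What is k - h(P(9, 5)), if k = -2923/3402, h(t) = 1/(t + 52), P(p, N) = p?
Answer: -181705/207522 ≈ -0.87559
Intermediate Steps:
h(t) = 1/(52 + t)
k = -2923/3402 (k = -2923*1/3402 = -2923/3402 ≈ -0.85920)
k - h(P(9, 5)) = -2923/3402 - 1/(52 + 9) = -2923/3402 - 1/61 = -181705/207522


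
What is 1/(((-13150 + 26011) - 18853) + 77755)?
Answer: 1/71763 ≈ 1.3935e-5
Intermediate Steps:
1/(((-13150 + 26011) - 18853) + 77755) = 1/((12861 - 18853) + 77755) = 1/(-5992 + 77755) = 1/71763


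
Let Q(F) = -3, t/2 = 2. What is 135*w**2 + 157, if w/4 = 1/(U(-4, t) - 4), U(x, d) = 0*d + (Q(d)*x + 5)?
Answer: 28693/169 ≈ 169.78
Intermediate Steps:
t = 4 (t = 2*2 = 4)
U(x, d) = 5 - 3*x (U(x, d) = 0*d + (-3*x + 5) = 0 + (5 - 3*x) = 5 - 3*x)
w = 4/13 (w = 4/((5 - 3*(-4)) - 4) = 4/((5 + 12) - 4) = 4/(17 - 4) = 4/13 ≈ 0.30769)
135*w**2 + 157 = 135*(4/13)**2 + 157 = 135*(16/169) + 157 = 2160/169 + 157 = 28693/169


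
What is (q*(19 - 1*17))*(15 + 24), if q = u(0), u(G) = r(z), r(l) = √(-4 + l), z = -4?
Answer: 156*I*√2 ≈ 220.62*I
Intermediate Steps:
u(G) = 2*I*√2 (u(G) = √(-4 - 4) = √(-8) = 2*I*√2)
q = 2*I*√2 ≈ 2.8284*I
(q*(19 - 1*17))*(15 + 24) = ((2*I*√2)*(19 - 1*17))*(15 + 24) = ((2*I*√2)*(19 - 17))*39 = ((2*I*√2)*2)*39 = (4*I*√2)*39 = 156*I*√2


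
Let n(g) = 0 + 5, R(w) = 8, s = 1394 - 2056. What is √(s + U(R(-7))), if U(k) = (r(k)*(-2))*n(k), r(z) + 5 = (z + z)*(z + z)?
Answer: 2*I*√793 ≈ 56.32*I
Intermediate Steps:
s = -662
n(g) = 5
r(z) = -5 + 4*z² (r(z) = -5 + (z + z)*(z + z) = -5 + (2*z)*(2*z) = -5 + 4*z²)
U(k) = 50 - 40*k² (U(k) = ((-5 + 4*k²)*(-2))*5 = (10 - 8*k²)*5 = 50 - 40*k²)
√(s + U(R(-7))) = √(-662 + (50 - 40*8²)) = √(-662 + (50 - 40*64)) = √(-662 + (50 - 2560)) = √(-662 - 2510) = √(-3172) = 2*I*√793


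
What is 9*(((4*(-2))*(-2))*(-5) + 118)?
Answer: 342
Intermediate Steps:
9*(((4*(-2))*(-2))*(-5) + 118) = 9*(-8*(-2)*(-5) + 118) = 9*(16*(-5) + 118) = 9*(-80 + 118) = 9*38 = 342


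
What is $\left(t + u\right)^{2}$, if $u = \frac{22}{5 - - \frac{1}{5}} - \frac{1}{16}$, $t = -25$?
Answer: $\frac{18774889}{43264} \approx 433.96$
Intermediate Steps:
$u = \frac{867}{208}$ ($u = \frac{22}{5 - \left(-1\right) \frac{1}{5}} - \frac{1}{16} = \frac{22}{5 - - \frac{1}{5}} - \frac{1}{16} = \frac{22}{5 + \frac{1}{5}} - \frac{1}{16} = \frac{22}{\frac{26}{5}} - \frac{1}{16} = 22 \cdot \frac{5}{26} - \frac{1}{16} = \frac{55}{13} - \frac{1}{16} = \frac{867}{208} \approx 4.1683$)
$\left(t + u\right)^{2} = \left(-25 + \frac{867}{208}\right)^{2} = \left(- \frac{4333}{208}\right)^{2} = \frac{18774889}{43264}$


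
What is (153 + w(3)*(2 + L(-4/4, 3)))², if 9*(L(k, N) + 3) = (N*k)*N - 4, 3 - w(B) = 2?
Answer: 1836025/81 ≈ 22667.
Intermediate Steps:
w(B) = 1 (w(B) = 3 - 1*2 = 3 - 2 = 1)
L(k, N) = -31/9 + k*N²/9 (L(k, N) = -3 + ((N*k)*N - 4)/9 = -3 + (k*N² - 4)/9 = -3 + (-4 + k*N²)/9 = -3 + (-4/9 + k*N²/9) = -31/9 + k*N²/9)
(153 + w(3)*(2 + L(-4/4, 3)))² = (153 + 1*(2 + (-31/9 + (⅑)*(-4/4)*3²)))² = (153 + 1*(2 + (-31/9 + (⅑)*(-4*¼)*9)))² = (153 + 1*(2 + (-31/9 + (⅑)*(-1)*9)))² = (153 + 1*(2 + (-31/9 - 1)))² = (153 + 1*(2 - 40/9))² = (153 + 1*(-22/9))² = (153 - 22/9)² = (1355/9)² = 1836025/81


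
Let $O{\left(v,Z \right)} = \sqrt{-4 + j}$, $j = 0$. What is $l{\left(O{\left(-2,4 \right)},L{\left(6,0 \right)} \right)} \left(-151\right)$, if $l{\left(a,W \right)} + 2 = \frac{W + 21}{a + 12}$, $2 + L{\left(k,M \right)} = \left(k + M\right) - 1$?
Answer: $\frac{302}{37} + \frac{1812 i}{37} \approx 8.1622 + 48.973 i$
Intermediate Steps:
$O{\left(v,Z \right)} = 2 i$ ($O{\left(v,Z \right)} = \sqrt{-4 + 0} = \sqrt{-4} = 2 i$)
$L{\left(k,M \right)} = -3 + M + k$ ($L{\left(k,M \right)} = -2 - \left(1 - M - k\right) = -2 + \left(-1 + M + k\right) = -3 + M + k$)
$l{\left(a,W \right)} = -2 + \frac{21 + W}{12 + a}$ ($l{\left(a,W \right)} = -2 + \frac{W + 21}{a + 12} = -2 + \frac{21 + W}{12 + a}$)
$l{\left(O{\left(-2,4 \right)},L{\left(6,0 \right)} \right)} \left(-151\right) = \frac{-3 + \left(-3 + 0 + 6\right) - 2 \cdot 2 i}{12 + 2 i} \left(-151\right) = \frac{12 - 2 i}{148} \left(-3 + 3 - 4 i\right) \left(-151\right) = \frac{12 - 2 i}{148} \left(- 4 i\right) \left(-151\right) = - \frac{i \left(12 - 2 i\right)}{37} \left(-151\right) = \frac{151 i \left(12 - 2 i\right)}{37}$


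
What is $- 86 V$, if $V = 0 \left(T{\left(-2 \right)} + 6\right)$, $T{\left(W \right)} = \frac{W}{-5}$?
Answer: $0$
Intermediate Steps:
$T{\left(W \right)} = - \frac{W}{5}$ ($T{\left(W \right)} = W \left(- \frac{1}{5}\right) = - \frac{W}{5}$)
$V = 0$ ($V = 0 \left(\left(- \frac{1}{5}\right) \left(-2\right) + 6\right) = 0 \left(\frac{2}{5} + 6\right) = 0 \cdot \frac{32}{5} = 0$)
$- 86 V = \left(-86\right) 0 = 0$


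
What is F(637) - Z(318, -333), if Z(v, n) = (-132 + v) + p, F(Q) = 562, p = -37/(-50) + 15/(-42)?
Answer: 65733/175 ≈ 375.62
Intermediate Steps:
p = 67/175 (p = -37*(-1/50) + 15*(-1/42) = 37/50 - 5/14 = 67/175 ≈ 0.38286)
Z(v, n) = -23033/175 + v (Z(v, n) = (-132 + v) + 67/175 = -23033/175 + v)
F(637) - Z(318, -333) = 562 - (-23033/175 + 318) = 562 - 1*32617/175 = 562 - 32617/175 = 65733/175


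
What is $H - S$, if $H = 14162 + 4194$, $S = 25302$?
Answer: $-6946$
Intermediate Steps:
$H = 18356$
$H - S = 18356 - 25302 = -6946$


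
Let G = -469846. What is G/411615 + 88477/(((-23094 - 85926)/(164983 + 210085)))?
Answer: -227657505184001/747904455 ≈ -3.0439e+5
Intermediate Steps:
G/411615 + 88477/(((-23094 - 85926)/(164983 + 210085))) = -469846/411615 + 88477/(((-23094 - 85926)/(164983 + 210085))) = -469846*1/411615 + 88477/((-109020/375068)) = -469846/411615 + 88477/((-109020*1/375068)) = -469846/411615 + 88477/(-27255/93767) = -469846/411615 + 88477*(-93767/27255) = -469846/411615 - 8296222859/27255 = -227657505184001/747904455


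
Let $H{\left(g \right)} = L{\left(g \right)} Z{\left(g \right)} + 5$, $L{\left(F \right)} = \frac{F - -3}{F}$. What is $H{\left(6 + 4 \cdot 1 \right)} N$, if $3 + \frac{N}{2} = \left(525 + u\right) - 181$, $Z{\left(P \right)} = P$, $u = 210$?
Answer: $19836$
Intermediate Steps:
$L{\left(F \right)} = \frac{3 + F}{F}$ ($L{\left(F \right)} = \frac{F + 3}{F} = \frac{3 + F}{F}$)
$H{\left(g \right)} = 8 + g$ ($H{\left(g \right)} = \frac{3 + g}{g} g + 5 = \left(3 + g\right) + 5 = 8 + g$)
$N = 1102$ ($N = -6 + 2 \left(\left(525 + 210\right) - 181\right) = -6 + 2 \left(735 - 181\right) = -6 + 2 \cdot 554 = -6 + 1108 = 1102$)
$H{\left(6 + 4 \cdot 1 \right)} N = \left(8 + \left(6 + 4 \cdot 1\right)\right) 1102 = \left(8 + \left(6 + 4\right)\right) 1102 = \left(8 + 10\right) 1102 = 18 \cdot 1102 = 19836$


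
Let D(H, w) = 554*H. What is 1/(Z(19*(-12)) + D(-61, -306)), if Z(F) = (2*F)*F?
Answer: 1/70174 ≈ 1.4250e-5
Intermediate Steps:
Z(F) = 2*F²
1/(Z(19*(-12)) + D(-61, -306)) = 1/(2*(19*(-12))² + 554*(-61)) = 1/(2*(-228)² - 33794) = 1/(2*51984 - 33794) = 1/(103968 - 33794) = 1/70174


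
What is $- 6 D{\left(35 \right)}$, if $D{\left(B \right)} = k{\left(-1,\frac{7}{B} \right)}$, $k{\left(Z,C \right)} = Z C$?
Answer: $\frac{6}{5} \approx 1.2$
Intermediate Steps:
$k{\left(Z,C \right)} = C Z$
$D{\left(B \right)} = - \frac{7}{B}$ ($D{\left(B \right)} = \frac{7}{B} \left(-1\right) = - \frac{7}{B}$)
$- 6 D{\left(35 \right)} = - 6 \left(- \frac{7}{35}\right) = - 6 \left(\left(-7\right) \frac{1}{35}\right) = \left(-6\right) \left(- \frac{1}{5}\right) = \frac{6}{5}$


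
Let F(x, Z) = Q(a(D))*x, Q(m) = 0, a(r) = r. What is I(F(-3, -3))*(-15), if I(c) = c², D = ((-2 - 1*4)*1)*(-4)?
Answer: 0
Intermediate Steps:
D = 24 (D = ((-2 - 4)*1)*(-4) = -6*1*(-4) = -6*(-4) = 24)
F(x, Z) = 0 (F(x, Z) = 0*x = 0)
I(F(-3, -3))*(-15) = 0²*(-15) = 0*(-15) = 0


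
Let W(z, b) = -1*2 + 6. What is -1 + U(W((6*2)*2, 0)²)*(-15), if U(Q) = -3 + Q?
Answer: -196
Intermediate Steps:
W(z, b) = 4 (W(z, b) = -2 + 6 = 4)
-1 + U(W((6*2)*2, 0)²)*(-15) = -1 + (-3 + 4²)*(-15) = -1 + (-3 + 16)*(-15) = -1 + 13*(-15) = -1 - 195 = -196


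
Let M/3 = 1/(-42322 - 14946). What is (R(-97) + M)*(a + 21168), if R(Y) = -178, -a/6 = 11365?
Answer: 239664245277/28634 ≈ 8.3699e+6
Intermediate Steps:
a = -68190 (a = -6*11365 = -68190)
M = -3/57268 (M = 3/(-42322 - 14946) = 3/(-57268) = 3*(-1/57268) = -3/57268 ≈ -5.2385e-5)
(R(-97) + M)*(a + 21168) = (-178 - 3/57268)*(-68190 + 21168) = -10193707/57268*(-47022) = 239664245277/28634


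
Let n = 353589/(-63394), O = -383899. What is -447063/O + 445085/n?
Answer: -10831828036033403/135742463511 ≈ -79797.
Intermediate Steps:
n = -353589/63394 (n = 353589*(-1/63394) = -353589/63394 ≈ -5.5776)
-447063/O + 445085/n = -447063/(-383899) + 445085/(-353589/63394) = -447063*(-1/383899) + 445085*(-63394/353589) = 447063/383899 - 28215718490/353589 = -10831828036033403/135742463511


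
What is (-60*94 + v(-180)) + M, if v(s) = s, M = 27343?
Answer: 21523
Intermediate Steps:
(-60*94 + v(-180)) + M = (-60*94 - 180) + 27343 = (-5640 - 180) + 27343 = -5820 + 27343 = 21523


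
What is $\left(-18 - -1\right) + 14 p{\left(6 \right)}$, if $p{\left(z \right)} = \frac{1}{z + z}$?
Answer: $- \frac{95}{6} \approx -15.833$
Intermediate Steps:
$p{\left(z \right)} = \frac{1}{2 z}$
$\left(-18 - -1\right) + 14 p{\left(6 \right)} = \left(-18 - -1\right) + 14 \frac{1}{2 \cdot 6} = \left(-18 + 1\right) + 14 \cdot \frac{1}{2} \cdot \frac{1}{6} = -17 + 14 \cdot \frac{1}{12} = -17 + \frac{7}{6} = - \frac{95}{6}$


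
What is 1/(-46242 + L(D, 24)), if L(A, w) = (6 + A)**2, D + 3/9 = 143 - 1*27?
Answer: -9/282953 ≈ -3.1807e-5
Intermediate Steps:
D = 347/3 (D = -1/3 + (143 - 1*27) = -1/3 + (143 - 27) = -1/3 + 116 = 347/3 ≈ 115.67)
1/(-46242 + L(D, 24)) = 1/(-46242 + (6 + 347/3)**2) = 1/(-46242 + (365/3)**2) = 1/(-46242 + 133225/9) = 1/(-282953/9) = -9/282953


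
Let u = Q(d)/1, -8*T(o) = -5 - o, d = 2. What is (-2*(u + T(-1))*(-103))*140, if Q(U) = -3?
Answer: -72100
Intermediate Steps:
T(o) = 5/8 + o/8 (T(o) = -(-5 - o)/8 = 5/8 + o/8)
u = -3 (u = -3/1 = -3*1 = -3)
(-2*(u + T(-1))*(-103))*140 = (-2*(-3 + (5/8 + (⅛)*(-1)))*(-103))*140 = (-2*(-3 + (5/8 - ⅛))*(-103))*140 = (-2*(-3 + ½)*(-103))*140 = (-2*(-5/2)*(-103))*140 = (5*(-103))*140 = -515*140 = -72100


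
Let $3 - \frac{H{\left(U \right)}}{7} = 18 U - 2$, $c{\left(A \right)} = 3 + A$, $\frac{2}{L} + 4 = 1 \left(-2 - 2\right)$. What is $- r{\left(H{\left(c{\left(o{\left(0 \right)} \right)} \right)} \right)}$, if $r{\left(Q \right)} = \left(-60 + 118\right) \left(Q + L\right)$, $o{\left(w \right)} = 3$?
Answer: $\frac{83665}{2} \approx 41833.0$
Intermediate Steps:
$L = - \frac{1}{4}$ ($L = \frac{2}{-4 + 1 \left(-2 - 2\right)} = \frac{2}{-4 + 1 \left(-4\right)} = \frac{2}{-4 - 4} = \frac{2}{-8} = 2 \left(- \frac{1}{8}\right) = - \frac{1}{4} \approx -0.25$)
$H{\left(U \right)} = 35 - 126 U$ ($H{\left(U \right)} = 21 - 7 \left(18 U - 2\right) = 21 - 7 \left(-2 + 18 U\right) = 21 - \left(-14 + 126 U\right) = 35 - 126 U$)
$r{\left(Q \right)} = - \frac{29}{2} + 58 Q$ ($r{\left(Q \right)} = \left(-60 + 118\right) \left(Q - \frac{1}{4}\right) = 58 \left(- \frac{1}{4} + Q\right) = - \frac{29}{2} + 58 Q$)
$- r{\left(H{\left(c{\left(o{\left(0 \right)} \right)} \right)} \right)} = - (- \frac{29}{2} + 58 \left(35 - 126 \left(3 + 3\right)\right)) = - (- \frac{29}{2} + 58 \left(35 - 756\right)) = - (- \frac{29}{2} + 58 \left(-721\right)) = - (- \frac{29}{2} - 41818) = \left(-1\right) \left(- \frac{83665}{2}\right) = \frac{83665}{2}$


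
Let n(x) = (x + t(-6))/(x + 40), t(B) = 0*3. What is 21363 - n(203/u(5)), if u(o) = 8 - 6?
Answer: 6045526/283 ≈ 21362.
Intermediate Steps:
t(B) = 0
u(o) = 2
n(x) = x/(40 + x) (n(x) = (x + 0)/(x + 40) = x/(40 + x))
21363 - n(203/u(5)) = 21363 - 203/2/(40 + 203/2) = 21363 - 203*(½)/(40 + 203*(½)) = 21363 - 203/(2*(40 + 203/2)) = 21363 - 203/(2*283/2) = 21363 - 203*2/(2*283) = 21363 - 1*203/283 = 21363 - 203/283 = 6045526/283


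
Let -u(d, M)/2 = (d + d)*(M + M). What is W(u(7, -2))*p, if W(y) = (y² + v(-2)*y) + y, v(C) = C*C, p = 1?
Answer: 13104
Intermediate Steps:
v(C) = C²
u(d, M) = -8*M*d (u(d, M) = -2*(d + d)*(M + M) = -2*2*d*2*M = -8*M*d)
W(y) = y² + 5*y (W(y) = (y² + (-2)²*y) + y = (y² + 4*y) + y = y² + 5*y)
W(u(7, -2))*p = ((-8*(-2)*7)*(5 - 8*(-2)*7))*1 = (112*(5 + 112))*1 = (112*117)*1 = 13104*1 = 13104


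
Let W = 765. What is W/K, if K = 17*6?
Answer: 15/2 ≈ 7.5000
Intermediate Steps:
K = 102
W/K = 765/102 = 765*(1/102) = 15/2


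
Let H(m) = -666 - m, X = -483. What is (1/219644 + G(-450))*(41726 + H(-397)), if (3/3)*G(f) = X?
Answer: -4398092330307/219644 ≈ -2.0024e+7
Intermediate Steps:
G(f) = -483
(1/219644 + G(-450))*(41726 + H(-397)) = (1/219644 - 483)*(41726 + (-666 - 1*(-397))) = (1/219644 - 483)*(41726 + (-666 + 397)) = -106088051*(41726 - 269)/219644 = -106088051/219644*41457 = -4398092330307/219644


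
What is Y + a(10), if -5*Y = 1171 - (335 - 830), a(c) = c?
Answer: -1616/5 ≈ -323.20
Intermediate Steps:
Y = -1666/5 (Y = -(1171 - (335 - 830))/5 = -(1171 - 1*(-495))/5 = -(1171 + 495)/5 = -⅕*1666 = -1666/5 ≈ -333.20)
Y + a(10) = -1666/5 + 10 = -1616/5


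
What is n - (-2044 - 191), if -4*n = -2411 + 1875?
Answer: 2369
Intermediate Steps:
n = 134 (n = -(-2411 + 1875)/4 = -¼*(-536) = 134)
n - (-2044 - 191) = 134 - (-2044 - 191) = 134 - 1*(-2235) = 134 + 2235 = 2369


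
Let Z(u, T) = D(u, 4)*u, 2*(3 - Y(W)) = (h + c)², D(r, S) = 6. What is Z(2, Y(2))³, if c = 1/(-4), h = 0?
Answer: 1728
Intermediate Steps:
c = -¼ ≈ -0.25000
Y(W) = 95/32 (Y(W) = 3 - (0 - ¼)²/2 = 3 - (-¼)²/2 = 3 - ½*1/16 = 3 - 1/32 = 95/32)
Z(u, T) = 6*u
Z(2, Y(2))³ = (6*2)³ = 12³ = 1728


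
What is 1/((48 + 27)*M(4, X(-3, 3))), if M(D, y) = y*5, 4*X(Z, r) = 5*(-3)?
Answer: -4/5625 ≈ -0.00071111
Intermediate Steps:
X(Z, r) = -15/4 (X(Z, r) = (5*(-3))/4 = (¼)*(-15) = -15/4)
M(D, y) = 5*y
1/((48 + 27)*M(4, X(-3, 3))) = 1/((48 + 27)*(5*(-15/4))) = 1/(75*(-75/4)) = 1/(-5625/4) = -4/5625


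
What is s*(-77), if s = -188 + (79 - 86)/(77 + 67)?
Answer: 2085083/144 ≈ 14480.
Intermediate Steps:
s = -27079/144 (s = -188 - 7/144 = -27079/144 ≈ -188.05)
s*(-77) = -27079/144*(-77) = 2085083/144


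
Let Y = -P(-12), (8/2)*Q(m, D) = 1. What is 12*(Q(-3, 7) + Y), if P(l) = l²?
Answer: -1725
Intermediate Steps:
Q(m, D) = ¼ (Q(m, D) = (¼)*1 = ¼)
Y = -144 (Y = -1*(-12)² = -1*144 = -144)
12*(Q(-3, 7) + Y) = 12*(¼ - 144) = 12*(-575/4) = -1725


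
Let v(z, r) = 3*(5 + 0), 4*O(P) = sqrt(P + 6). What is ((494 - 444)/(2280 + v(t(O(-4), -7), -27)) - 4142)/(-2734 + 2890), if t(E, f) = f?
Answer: -475292/17901 ≈ -26.551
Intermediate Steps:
O(P) = sqrt(6 + P)/4 (O(P) = sqrt(P + 6)/4 = sqrt(6 + P)/4)
v(z, r) = 15 (v(z, r) = 3*5 = 15)
((494 - 444)/(2280 + v(t(O(-4), -7), -27)) - 4142)/(-2734 + 2890) = ((494 - 444)/(2280 + 15) - 4142)/(-2734 + 2890) = (50/2295 - 4142)/156 = (50*(1/2295) - 4142)*(1/156) = (10/459 - 4142)*(1/156) = -1901168/459*1/156 = -475292/17901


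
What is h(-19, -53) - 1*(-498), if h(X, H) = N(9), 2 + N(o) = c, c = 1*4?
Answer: 500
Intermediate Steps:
c = 4
N(o) = 2 (N(o) = -2 + 4 = 2)
h(X, H) = 2
h(-19, -53) - 1*(-498) = 2 - 1*(-498) = 2 + 498 = 500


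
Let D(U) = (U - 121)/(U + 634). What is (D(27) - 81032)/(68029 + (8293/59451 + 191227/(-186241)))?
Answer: -593052633481909986/497879610490926775 ≈ -1.1912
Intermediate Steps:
D(U) = (-121 + U)/(634 + U)
(D(27) - 81032)/(68029 + (8293/59451 + 191227/(-186241))) = ((-121 + 27)/(634 + 27) - 81032)/(68029 + (8293/59451 + 191227/(-186241))) = (-94/661 - 81032)/(68029 + (8293*(1/59451) + 191227*(-1/186241))) = ((1/661)*(-94) - 81032)/(68029 + (8293/59451 - 191227/186241)) = (-94/661 - 81032)/(68029 - 9824139764/11072213691) = -53562246/(661*753221801045275/11072213691) = -53562246/661*11072213691/753221801045275 = -593052633481909986/497879610490926775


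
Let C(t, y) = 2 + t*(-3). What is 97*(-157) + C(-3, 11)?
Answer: -15218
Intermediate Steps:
C(t, y) = 2 - 3*t
97*(-157) + C(-3, 11) = 97*(-157) + (2 - 3*(-3)) = -15229 + (2 + 9) = -15229 + 11 = -15218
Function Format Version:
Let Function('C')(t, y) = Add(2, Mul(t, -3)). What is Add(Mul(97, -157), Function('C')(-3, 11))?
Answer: -15218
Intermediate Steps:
Function('C')(t, y) = Add(2, Mul(-3, t))
Add(Mul(97, -157), Function('C')(-3, 11)) = Add(Mul(97, -157), Add(2, Mul(-3, -3))) = Add(-15229, Add(2, 9)) = Add(-15229, 11) = -15218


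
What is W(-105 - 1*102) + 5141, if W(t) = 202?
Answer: 5343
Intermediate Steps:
W(-105 - 1*102) + 5141 = 202 + 5141 = 5343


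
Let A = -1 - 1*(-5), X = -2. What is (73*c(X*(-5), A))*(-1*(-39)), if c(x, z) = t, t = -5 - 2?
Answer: -19929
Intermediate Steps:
A = 4 (A = -1 + 5 = 4)
t = -7
c(x, z) = -7
(73*c(X*(-5), A))*(-1*(-39)) = (73*(-7))*(-1*(-39)) = -511*39 = -19929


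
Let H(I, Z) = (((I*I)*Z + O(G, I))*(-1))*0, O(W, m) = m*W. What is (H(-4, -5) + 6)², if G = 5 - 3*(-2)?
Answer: 36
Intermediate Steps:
G = 11 (G = 5 + 6 = 11)
O(W, m) = W*m
H(I, Z) = 0 (H(I, Z) = (((I*I)*Z + 11*I)*(-1))*0 = ((I²*Z + 11*I)*(-1))*0 = ((Z*I² + 11*I)*(-1))*0 = ((11*I + Z*I²)*(-1))*0 = (-11*I - Z*I²)*0 = 0)
(H(-4, -5) + 6)² = (0 + 6)² = 6² = 36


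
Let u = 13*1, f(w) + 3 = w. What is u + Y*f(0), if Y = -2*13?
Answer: 91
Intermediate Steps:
f(w) = -3 + w
u = 13
Y = -26
u + Y*f(0) = 13 - 26*(-3 + 0) = 13 - 26*(-3) = 13 + 78 = 91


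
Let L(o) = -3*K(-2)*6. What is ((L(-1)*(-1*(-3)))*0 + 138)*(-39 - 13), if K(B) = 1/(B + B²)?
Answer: -7176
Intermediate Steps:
L(o) = -9 (L(o) = -3/((-2)*(1 - 2))*6 = -(-3)/(2*(-1))*6 = -(-3)*(-1)/2*6 = -3*½*6 = -3/2*6 = -9)
((L(-1)*(-1*(-3)))*0 + 138)*(-39 - 13) = (-(-9)*(-3)*0 + 138)*(-39 - 13) = (-9*3*0 + 138)*(-52) = (-27*0 + 138)*(-52) = (0 + 138)*(-52) = 138*(-52) = -7176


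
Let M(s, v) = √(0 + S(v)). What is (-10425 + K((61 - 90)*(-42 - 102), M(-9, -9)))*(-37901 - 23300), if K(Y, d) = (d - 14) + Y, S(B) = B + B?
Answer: 383301863 - 183603*I*√2 ≈ 3.833e+8 - 2.5965e+5*I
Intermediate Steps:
S(B) = 2*B
M(s, v) = √2*√v (M(s, v) = √(0 + 2*v) = √(2*v) = √2*√v)
K(Y, d) = -14 + Y + d (K(Y, d) = (-14 + d) + Y = -14 + Y + d)
(-10425 + K((61 - 90)*(-42 - 102), M(-9, -9)))*(-37901 - 23300) = (-10425 + (-14 + (61 - 90)*(-42 - 102) + √2*√(-9)))*(-37901 - 23300) = (-10425 + (-14 - 29*(-144) + √2*(3*I)))*(-61201) = (-10425 + (-14 + 4176 + 3*I*√2))*(-61201) = (-10425 + (4162 + 3*I*√2))*(-61201) = (-6263 + 3*I*√2)*(-61201) = 383301863 - 183603*I*√2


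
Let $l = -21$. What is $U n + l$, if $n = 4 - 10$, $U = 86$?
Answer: $-537$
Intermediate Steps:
$n = -6$ ($n = 4 - 10 = -6$)
$U n + l = 86 \left(-6\right) - 21 = -516 - 21 = -537$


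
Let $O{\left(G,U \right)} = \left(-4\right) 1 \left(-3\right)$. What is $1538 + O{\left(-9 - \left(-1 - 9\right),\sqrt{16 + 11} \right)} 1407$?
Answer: $18422$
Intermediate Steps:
$O{\left(G,U \right)} = 12$ ($O{\left(G,U \right)} = \left(-4\right) \left(-3\right) = 12$)
$1538 + O{\left(-9 - \left(-1 - 9\right),\sqrt{16 + 11} \right)} 1407 = 1538 + 12 \cdot 1407 = 1538 + 16884 = 18422$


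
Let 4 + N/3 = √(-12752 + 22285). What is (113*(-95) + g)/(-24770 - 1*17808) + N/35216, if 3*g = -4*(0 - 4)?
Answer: 141504377/562285068 + 3*√9533/35216 ≈ 0.25998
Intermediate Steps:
g = 16/3 (g = (-4*(0 - 4))/3 = (-4*(-4))/3 = (⅓)*16 = 16/3 ≈ 5.3333)
N = -12 + 3*√9533 (N = -12 + 3*√(-12752 + 22285) = -12 + 3*√9533 ≈ 280.91)
(113*(-95) + g)/(-24770 - 1*17808) + N/35216 = (113*(-95) + 16/3)/(-24770 - 1*17808) + (-12 + 3*√9533)/35216 = (-10735 + 16/3)/(-24770 - 17808) + (-12 + 3*√9533)*(1/35216) = -32189/3/(-42578) + (-3/8804 + 3*√9533/35216) = -32189/3*(-1/42578) + (-3/8804 + 3*√9533/35216) = 32189/127734 + (-3/8804 + 3*√9533/35216) = 141504377/562285068 + 3*√9533/35216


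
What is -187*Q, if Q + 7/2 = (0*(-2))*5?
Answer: 1309/2 ≈ 654.50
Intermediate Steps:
Q = -7/2 (Q = -7/2 + (0*(-2))*5 = -7/2 + 0*5 = -7/2 + 0 = -7/2 ≈ -3.5000)
-187*Q = -187*(-7/2) = 1309/2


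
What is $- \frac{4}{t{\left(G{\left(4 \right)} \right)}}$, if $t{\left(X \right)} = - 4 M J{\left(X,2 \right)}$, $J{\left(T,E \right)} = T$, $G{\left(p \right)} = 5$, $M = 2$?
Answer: $\frac{1}{10} \approx 0.1$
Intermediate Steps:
$t{\left(X \right)} = - 8 X$ ($t{\left(X \right)} = \left(-4\right) 2 X = - 8 X$)
$- \frac{4}{t{\left(G{\left(4 \right)} \right)}} = - \frac{4}{\left(-8\right) 5} = - \frac{4}{-40} = \left(-4\right) \left(- \frac{1}{40}\right) = \frac{1}{10}$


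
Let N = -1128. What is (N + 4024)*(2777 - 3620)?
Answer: -2441328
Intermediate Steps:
(N + 4024)*(2777 - 3620) = (-1128 + 4024)*(2777 - 3620) = 2896*(-843) = -2441328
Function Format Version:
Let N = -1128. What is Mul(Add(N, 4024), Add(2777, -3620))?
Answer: -2441328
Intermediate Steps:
Mul(Add(N, 4024), Add(2777, -3620)) = Mul(Add(-1128, 4024), Add(2777, -3620)) = Mul(2896, -843) = -2441328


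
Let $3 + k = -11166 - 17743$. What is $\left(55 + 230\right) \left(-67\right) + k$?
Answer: $-48007$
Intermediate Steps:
$k = -28912$ ($k = -3 - 28909 = -28912$)
$\left(55 + 230\right) \left(-67\right) + k = \left(55 + 230\right) \left(-67\right) - 28912 = 285 \left(-67\right) - 28912 = -19095 - 28912 = -48007$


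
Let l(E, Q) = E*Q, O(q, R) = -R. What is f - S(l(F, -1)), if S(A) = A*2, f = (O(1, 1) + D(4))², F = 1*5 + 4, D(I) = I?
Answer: 27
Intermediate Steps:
F = 9 (F = 5 + 4 = 9)
f = 9 (f = (-1*1 + 4)² = (-1 + 4)² = 3² = 9)
S(A) = 2*A
f - S(l(F, -1)) = 9 - 2*9*(-1) = 9 - 2*(-9) = 9 - 1*(-18) = 9 + 18 = 27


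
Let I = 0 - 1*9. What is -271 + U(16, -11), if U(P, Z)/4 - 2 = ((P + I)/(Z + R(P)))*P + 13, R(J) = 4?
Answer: -275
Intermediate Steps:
I = -9 (I = 0 - 9 = -9)
U(P, Z) = 60 + 4*P*(-9 + P)/(4 + Z) (U(P, Z) = 8 + 4*(((P - 9)/(Z + 4))*P + 13) = 8 + 4*(((-9 + P)/(4 + Z))*P + 13) = 8 + 4*(P*(-9 + P)/(4 + Z) + 13) = 8 + 4*(13 + P*(-9 + P)/(4 + Z)) = 8 + (52 + 4*P*(-9 + P)/(4 + Z)) = 60 + 4*P*(-9 + P)/(4 + Z))
-271 + U(16, -11) = -271 + 4*(60 + 16**2 - 9*16 + 15*(-11))/(4 - 11) = -271 + 4*(60 + 256 - 144 - 165)/(-7) = -271 + 4*(-1/7)*7 = -271 - 4 = -275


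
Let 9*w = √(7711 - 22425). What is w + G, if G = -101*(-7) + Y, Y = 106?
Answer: 813 + I*√14714/9 ≈ 813.0 + 13.478*I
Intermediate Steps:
G = 813 (G = -101*(-7) + 106 = 707 + 106 = 813)
w = I*√14714/9 (w = √(7711 - 22425)/9 = √(-14714)/9 = (I*√14714)/9 = I*√14714/9 ≈ 13.478*I)
w + G = I*√14714/9 + 813 = 813 + I*√14714/9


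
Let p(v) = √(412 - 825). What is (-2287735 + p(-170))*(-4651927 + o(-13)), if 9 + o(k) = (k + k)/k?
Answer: 10642392229490 - 4651934*I*√413 ≈ 1.0642e+13 - 9.4538e+7*I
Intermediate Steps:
p(v) = I*√413 (p(v) = √(-413) = I*√413)
o(k) = -7 (o(k) = -9 + (k + k)/k = -9 + (2*k)/k = -9 + 2 = -7)
(-2287735 + p(-170))*(-4651927 + o(-13)) = (-2287735 + I*√413)*(-4651927 - 7) = (-2287735 + I*√413)*(-4651934) = 10642392229490 - 4651934*I*√413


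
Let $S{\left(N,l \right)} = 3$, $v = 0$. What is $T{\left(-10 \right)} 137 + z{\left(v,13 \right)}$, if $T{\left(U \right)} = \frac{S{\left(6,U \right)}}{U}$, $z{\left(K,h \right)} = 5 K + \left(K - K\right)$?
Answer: $- \frac{411}{10} \approx -41.1$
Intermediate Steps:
$z{\left(K,h \right)} = 5 K$ ($z{\left(K,h \right)} = 5 K + 0 = 5 K$)
$T{\left(U \right)} = \frac{3}{U}$
$T{\left(-10 \right)} 137 + z{\left(v,13 \right)} = \frac{3}{-10} \cdot 137 + 5 \cdot 0 = 3 \left(- \frac{1}{10}\right) 137 + 0 = \left(- \frac{3}{10}\right) 137 + 0 = - \frac{411}{10} + 0 = - \frac{411}{10}$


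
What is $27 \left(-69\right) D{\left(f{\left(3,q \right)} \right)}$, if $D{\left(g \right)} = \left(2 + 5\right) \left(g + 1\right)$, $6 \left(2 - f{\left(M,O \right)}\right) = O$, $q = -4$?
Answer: $-47817$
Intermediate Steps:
$f{\left(M,O \right)} = 2 - \frac{O}{6}$
$D{\left(g \right)} = 7 + 7 g$ ($D{\left(g \right)} = 7 \left(1 + g\right) = 7 + 7 g$)
$27 \left(-69\right) D{\left(f{\left(3,q \right)} \right)} = 27 \left(-69\right) \left(7 + 7 \left(2 - - \frac{2}{3}\right)\right) = - 1863 \left(7 + 7 \left(2 + \frac{2}{3}\right)\right) = - 1863 \left(7 + 7 \cdot \frac{8}{3}\right) = - 1863 \left(7 + \frac{56}{3}\right) = \left(-1863\right) \frac{77}{3} = -47817$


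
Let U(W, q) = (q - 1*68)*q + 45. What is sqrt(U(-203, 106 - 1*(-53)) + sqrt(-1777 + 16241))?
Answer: sqrt(14514 + 8*sqrt(226)) ≈ 120.97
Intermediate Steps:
U(W, q) = 45 + q*(-68 + q) (U(W, q) = (q - 68)*q + 45 = (-68 + q)*q + 45 = q*(-68 + q) + 45 = 45 + q*(-68 + q))
sqrt(U(-203, 106 - 1*(-53)) + sqrt(-1777 + 16241)) = sqrt((45 + (106 - 1*(-53))**2 - 68*(106 - 1*(-53))) + sqrt(-1777 + 16241)) = sqrt((45 + (106 + 53)**2 - 68*(106 + 53)) + sqrt(14464)) = sqrt((45 + 159**2 - 68*159) + 8*sqrt(226)) = sqrt((45 + 25281 - 10812) + 8*sqrt(226)) = sqrt(14514 + 8*sqrt(226))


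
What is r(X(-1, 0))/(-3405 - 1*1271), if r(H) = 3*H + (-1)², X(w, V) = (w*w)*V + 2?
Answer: -1/668 ≈ -0.0014970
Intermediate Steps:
X(w, V) = 2 + V*w² (X(w, V) = w²*V + 2 = V*w² + 2 = 2 + V*w²)
r(H) = 1 + 3*H (r(H) = 3*H + 1 = 1 + 3*H)
r(X(-1, 0))/(-3405 - 1*1271) = (1 + 3*(2 + 0*(-1)²))/(-3405 - 1*1271) = (1 + 3*(2 + 0*1))/(-3405 - 1271) = (1 + 3*(2 + 0))/(-4676) = (1 + 3*2)*(-1/4676) = (1 + 6)*(-1/4676) = 7*(-1/4676) = -1/668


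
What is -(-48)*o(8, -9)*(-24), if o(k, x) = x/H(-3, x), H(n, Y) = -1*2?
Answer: -5184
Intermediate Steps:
H(n, Y) = -2
o(k, x) = -x/2 (o(k, x) = x/(-2) = x*(-½) = -x/2)
-(-48)*o(8, -9)*(-24) = -(-48)*(-½*(-9))*(-24) = -(-48)*9/2*(-24) = -48*(-9/2)*(-24) = 216*(-24) = -5184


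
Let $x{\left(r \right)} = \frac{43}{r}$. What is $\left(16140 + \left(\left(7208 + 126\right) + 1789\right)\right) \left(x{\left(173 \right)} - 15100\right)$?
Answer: $- \frac{65993448591}{173} \approx -3.8147 \cdot 10^{8}$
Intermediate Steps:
$\left(16140 + \left(\left(7208 + 126\right) + 1789\right)\right) \left(x{\left(173 \right)} - 15100\right) = \left(16140 + \left(\left(7208 + 126\right) + 1789\right)\right) \left(\frac{43}{173} - 15100\right) = \left(16140 + \left(7334 + 1789\right)\right) \left(43 \cdot \frac{1}{173} - 15100\right) = \left(16140 + 9123\right) \left(\frac{43}{173} - 15100\right) = 25263 \left(- \frac{2612257}{173}\right) = - \frac{65993448591}{173}$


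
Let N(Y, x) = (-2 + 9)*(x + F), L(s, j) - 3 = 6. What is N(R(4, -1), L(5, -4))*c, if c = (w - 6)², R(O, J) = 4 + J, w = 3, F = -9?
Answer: 0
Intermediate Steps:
L(s, j) = 9 (L(s, j) = 3 + 6 = 9)
N(Y, x) = -63 + 7*x (N(Y, x) = (-2 + 9)*(x - 9) = 7*(-9 + x) = -63 + 7*x)
c = 9 (c = (3 - 6)² = (-3)² = 9)
N(R(4, -1), L(5, -4))*c = (-63 + 7*9)*9 = (-63 + 63)*9 = 0*9 = 0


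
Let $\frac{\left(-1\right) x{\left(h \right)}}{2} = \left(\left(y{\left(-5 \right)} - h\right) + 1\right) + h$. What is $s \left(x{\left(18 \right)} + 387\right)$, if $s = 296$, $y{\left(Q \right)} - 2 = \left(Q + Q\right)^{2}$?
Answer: $53576$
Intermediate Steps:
$y{\left(Q \right)} = 2 + 4 Q^{2}$ ($y{\left(Q \right)} = 2 + \left(Q + Q\right)^{2} = 2 + \left(2 Q\right)^{2} = 2 + 4 Q^{2}$)
$x{\left(h \right)} = -206$ ($x{\left(h \right)} = - 2 \left(\left(\left(\left(2 + 4 \left(-5\right)^{2}\right) - h\right) + 1\right) + h\right) = - 2 \left(\left(\left(\left(2 + 4 \cdot 25\right) - h\right) + 1\right) + h\right) = - 2 \left(\left(\left(\left(2 + 100\right) - h\right) + 1\right) + h\right) = - 2 \left(\left(\left(102 - h\right) + 1\right) + h\right) = - 2 \left(\left(103 - h\right) + h\right) = \left(-2\right) 103 = -206$)
$s \left(x{\left(18 \right)} + 387\right) = 296 \left(-206 + 387\right) = 296 \cdot 181 = 53576$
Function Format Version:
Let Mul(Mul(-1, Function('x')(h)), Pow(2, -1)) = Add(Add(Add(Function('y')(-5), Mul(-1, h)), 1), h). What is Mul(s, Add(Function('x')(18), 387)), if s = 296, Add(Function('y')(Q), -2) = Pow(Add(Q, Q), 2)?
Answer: 53576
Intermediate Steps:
Function('y')(Q) = Add(2, Mul(4, Pow(Q, 2))) (Function('y')(Q) = Add(2, Pow(Add(Q, Q), 2)) = Add(2, Pow(Mul(2, Q), 2)) = Add(2, Mul(4, Pow(Q, 2))))
Function('x')(h) = -206 (Function('x')(h) = Mul(-2, Add(Add(Add(Add(2, Mul(4, Pow(-5, 2))), Mul(-1, h)), 1), h)) = Mul(-2, Add(Add(Add(Add(2, Mul(4, 25)), Mul(-1, h)), 1), h)) = Mul(-2, Add(Add(Add(Add(2, 100), Mul(-1, h)), 1), h)) = Mul(-2, Add(Add(Add(102, Mul(-1, h)), 1), h)) = Mul(-2, Add(Add(103, Mul(-1, h)), h)) = Mul(-2, 103) = -206)
Mul(s, Add(Function('x')(18), 387)) = Mul(296, Add(-206, 387)) = Mul(296, 181) = 53576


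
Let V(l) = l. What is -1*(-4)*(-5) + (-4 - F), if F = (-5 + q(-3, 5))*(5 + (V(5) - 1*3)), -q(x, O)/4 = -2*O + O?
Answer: -129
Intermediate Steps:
q(x, O) = 4*O (q(x, O) = -4*(-2*O + O) = -(-4)*O = 4*O)
F = 105 (F = (-5 + 4*5)*(5 + (5 - 1*3)) = (-5 + 20)*(5 + (5 - 3)) = 15*(5 + 2) = 15*7 = 105)
-1*(-4)*(-5) + (-4 - F) = -1*(-4)*(-5) + (-4 - 1*105) = 4*(-5) + (-4 - 105) = -20 - 109 = -129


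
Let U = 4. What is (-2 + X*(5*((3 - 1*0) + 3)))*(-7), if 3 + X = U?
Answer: -196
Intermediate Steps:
X = 1 (X = -3 + 4 = 1)
(-2 + X*(5*((3 - 1*0) + 3)))*(-7) = (-2 + 1*(5*((3 - 1*0) + 3)))*(-7) = (-2 + 1*(5*((3 + 0) + 3)))*(-7) = (-2 + 1*(5*(3 + 3)))*(-7) = (-2 + 1*(5*6))*(-7) = (-2 + 1*30)*(-7) = (-2 + 30)*(-7) = 28*(-7) = -196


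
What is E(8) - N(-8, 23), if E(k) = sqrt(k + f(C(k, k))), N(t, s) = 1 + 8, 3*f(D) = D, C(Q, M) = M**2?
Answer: -9 + 2*sqrt(66)/3 ≈ -3.5840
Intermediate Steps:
f(D) = D/3
N(t, s) = 9
E(k) = sqrt(k + k**2/3)
E(8) - N(-8, 23) = sqrt(3)*sqrt(8*(3 + 8))/3 - 1*9 = sqrt(3)*sqrt(8*11)/3 - 9 = sqrt(3)*sqrt(88)/3 - 9 = sqrt(3)*(2*sqrt(22))/3 - 9 = 2*sqrt(66)/3 - 9 = -9 + 2*sqrt(66)/3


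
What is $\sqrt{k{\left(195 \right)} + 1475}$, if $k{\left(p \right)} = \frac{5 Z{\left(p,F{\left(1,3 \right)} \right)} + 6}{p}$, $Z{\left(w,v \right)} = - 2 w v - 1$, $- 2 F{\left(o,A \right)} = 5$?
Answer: $\frac{\sqrt{57037695}}{195} \approx 38.73$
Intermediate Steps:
$F{\left(o,A \right)} = - \frac{5}{2}$ ($F{\left(o,A \right)} = \left(- \frac{1}{2}\right) 5 = - \frac{5}{2}$)
$Z{\left(w,v \right)} = -1 - 2 v w$ ($Z{\left(w,v \right)} = - 2 v w - 1 = -1 - 2 v w$)
$k{\left(p \right)} = \frac{1 + 25 p}{p}$ ($k{\left(p \right)} = \frac{5 \left(-1 - - 5 p\right) + 6}{p} = \frac{5 \left(-1 + 5 p\right) + 6}{p} = \frac{\left(-5 + 25 p\right) + 6}{p} = \frac{1 + 25 p}{p}$)
$\sqrt{k{\left(195 \right)} + 1475} = \sqrt{\left(25 + \frac{1}{195}\right) + 1475} = \sqrt{\frac{4876}{195} + 1475} = \sqrt{\frac{292501}{195}} = \frac{\sqrt{57037695}}{195}$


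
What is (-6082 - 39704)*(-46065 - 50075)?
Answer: 4401866040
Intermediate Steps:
(-6082 - 39704)*(-46065 - 50075) = -45786*(-96140) = 4401866040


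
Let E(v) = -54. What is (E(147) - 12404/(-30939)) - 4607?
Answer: -144194275/30939 ≈ -4660.6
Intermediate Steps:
(E(147) - 12404/(-30939)) - 4607 = (-54 - 12404/(-30939)) - 4607 = (-54 - 12404*(-1/30939)) - 4607 = (-54 + 12404/30939) - 4607 = -1658302/30939 - 4607 = -144194275/30939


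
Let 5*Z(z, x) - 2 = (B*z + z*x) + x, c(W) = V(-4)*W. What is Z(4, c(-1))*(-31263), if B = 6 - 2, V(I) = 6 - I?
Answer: 1000416/5 ≈ 2.0008e+5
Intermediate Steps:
c(W) = 10*W (c(W) = (6 - 1*(-4))*W = (6 + 4)*W = 10*W)
B = 4
Z(z, x) = ⅖ + x/5 + 4*z/5 + x*z/5 (Z(z, x) = ⅖ + ((4*z + z*x) + x)/5 = ⅖ + ((4*z + x*z) + x)/5 = ⅖ + (x + 4*z + x*z)/5 = ⅖ + (x/5 + 4*z/5 + x*z/5) = ⅖ + x/5 + 4*z/5 + x*z/5)
Z(4, c(-1))*(-31263) = (⅖ + (10*(-1))/5 + (⅘)*4 + (⅕)*(10*(-1))*4)*(-31263) = (⅖ + (⅕)*(-10) + 16/5 + (⅕)*(-10)*4)*(-31263) = (⅖ - 2 + 16/5 - 8)*(-31263) = -32/5*(-31263) = 1000416/5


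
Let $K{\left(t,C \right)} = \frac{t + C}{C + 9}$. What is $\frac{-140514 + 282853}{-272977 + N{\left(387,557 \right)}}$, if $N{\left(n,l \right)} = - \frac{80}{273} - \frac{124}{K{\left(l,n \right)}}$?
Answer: $- \frac{2292654273}{4397683096} \approx -0.52133$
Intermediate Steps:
$K{\left(t,C \right)} = \frac{C + t}{9 + C}$
$N{\left(n,l \right)} = - \frac{80}{273} - \frac{124 \left(9 + n\right)}{l + n}$ ($N{\left(n,l \right)} = - \frac{80}{273} - \frac{124}{\frac{1}{9 + n} \left(n + l\right)} = \left(-80\right) \frac{1}{273} - \frac{124}{\frac{1}{9 + n} \left(l + n\right)} = - \frac{80}{273} - 124 \frac{9 + n}{l + n} = - \frac{80}{273} - \frac{124 \left(9 + n\right)}{l + n}$)
$\frac{-140514 + 282853}{-272977 + N{\left(387,557 \right)}} = \frac{-140514 + 282853}{-272977 + \frac{4 \left(-76167 - 3282921 - 11140\right)}{273 \left(557 + 387\right)}} = \frac{142339}{-272977 + \frac{4 \left(-76167 - 3282921 - 11140\right)}{273 \cdot 944}} = \frac{142339}{-272977 + \frac{4}{273} \cdot \frac{1}{944} \left(-3370228\right)} = \frac{142339}{-272977 - \frac{842557}{16107}} = \frac{142339}{- \frac{4397683096}{16107}} = 142339 \left(- \frac{16107}{4397683096}\right) = - \frac{2292654273}{4397683096}$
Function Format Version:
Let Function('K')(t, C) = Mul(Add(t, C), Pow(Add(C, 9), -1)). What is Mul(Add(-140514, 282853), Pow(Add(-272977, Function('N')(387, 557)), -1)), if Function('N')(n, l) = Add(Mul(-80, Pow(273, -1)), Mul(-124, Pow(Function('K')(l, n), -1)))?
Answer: Rational(-2292654273, 4397683096) ≈ -0.52133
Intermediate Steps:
Function('K')(t, C) = Mul(Pow(Add(9, C), -1), Add(C, t)) (Function('K')(t, C) = Mul(Add(C, t), Pow(Add(9, C), -1)) = Mul(Pow(Add(9, C), -1), Add(C, t)))
Function('N')(n, l) = Add(Rational(-80, 273), Mul(-124, Pow(Add(l, n), -1), Add(9, n))) (Function('N')(n, l) = Add(Mul(-80, Pow(273, -1)), Mul(-124, Pow(Mul(Pow(Add(9, n), -1), Add(n, l)), -1))) = Add(Mul(-80, Rational(1, 273)), Mul(-124, Pow(Mul(Pow(Add(9, n), -1), Add(l, n)), -1))) = Add(Rational(-80, 273), Mul(-124, Mul(Pow(Add(l, n), -1), Add(9, n)))) = Add(Rational(-80, 273), Mul(-124, Pow(Add(l, n), -1), Add(9, n))))
Mul(Add(-140514, 282853), Pow(Add(-272977, Function('N')(387, 557)), -1)) = Mul(Add(-140514, 282853), Pow(Add(-272977, Mul(Rational(4, 273), Pow(Add(557, 387), -1), Add(-76167, Mul(-8483, 387), Mul(-20, 557)))), -1)) = Mul(142339, Pow(Add(-272977, Mul(Rational(4, 273), Pow(944, -1), Add(-76167, -3282921, -11140))), -1)) = Mul(142339, Pow(Add(-272977, Mul(Rational(4, 273), Rational(1, 944), -3370228)), -1)) = Mul(142339, Pow(Add(-272977, Rational(-842557, 16107)), -1)) = Mul(142339, Pow(Rational(-4397683096, 16107), -1)) = Mul(142339, Rational(-16107, 4397683096)) = Rational(-2292654273, 4397683096)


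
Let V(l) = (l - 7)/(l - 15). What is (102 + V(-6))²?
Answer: 4644025/441 ≈ 10531.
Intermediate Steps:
V(l) = (-7 + l)/(-15 + l)
(102 + V(-6))² = (102 + (-7 - 6)/(-15 - 6))² = (102 - 13/(-21))² = (102 - 1/21*(-13))² = (102 + 13/21)² = (2155/21)² = 4644025/441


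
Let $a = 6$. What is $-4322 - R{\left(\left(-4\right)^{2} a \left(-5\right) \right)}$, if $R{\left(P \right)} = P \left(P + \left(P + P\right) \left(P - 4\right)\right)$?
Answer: $222792478$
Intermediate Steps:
$R{\left(P \right)} = P \left(P + 2 P \left(-4 + P\right)\right)$
$-4322 - R{\left(\left(-4\right)^{2} a \left(-5\right) \right)} = -4322 - \left(\left(-4\right)^{2} \cdot 6 \left(-5\right)\right)^{2} \left(-7 + 2 \left(-4\right)^{2} \cdot 6 \left(-5\right)\right) = -4322 - \left(16 \cdot 6 \left(-5\right)\right)^{2} \left(-7 + 2 \cdot 16 \cdot 6 \left(-5\right)\right) = -4322 - \left(96 \left(-5\right)\right)^{2} \left(-7 + 2 \cdot 96 \left(-5\right)\right) = -4322 - \left(-480\right)^{2} \left(-7 + 2 \left(-480\right)\right) = -4322 - 230400 \left(-7 - 960\right) = -4322 - 230400 \left(-967\right) = -4322 - -222796800 = -4322 + 222796800 = 222792478$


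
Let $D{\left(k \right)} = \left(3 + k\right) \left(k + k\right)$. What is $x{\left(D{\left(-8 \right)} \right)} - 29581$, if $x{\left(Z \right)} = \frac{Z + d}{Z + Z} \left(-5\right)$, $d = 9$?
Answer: $- \frac{946681}{32} \approx -29584.0$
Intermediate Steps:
$D{\left(k \right)} = 2 k \left(3 + k\right)$ ($D{\left(k \right)} = \left(3 + k\right) 2 k = 2 k \left(3 + k\right)$)
$x{\left(Z \right)} = - \frac{5 \left(9 + Z\right)}{2 Z}$ ($x{\left(Z \right)} = \frac{Z + 9}{Z + Z} \left(-5\right) = \frac{9 + Z}{2 Z} \left(-5\right) = - \frac{5 \left(9 + Z\right)}{2 Z}$)
$x{\left(D{\left(-8 \right)} \right)} - 29581 = \frac{5 \left(-9 - 2 \left(-8\right) \left(3 - 8\right)\right)}{2 \cdot 2 \left(-8\right) \left(3 - 8\right)} - 29581 = \frac{5 \left(-9 - 2 \left(-8\right) \left(-5\right)\right)}{2 \cdot 2 \left(-8\right) \left(-5\right)} - 29581 = \frac{5 \left(-9 - 80\right)}{2 \cdot 80} - 29581 = \frac{5}{2} \cdot \frac{1}{80} \left(-9 - 80\right) - 29581 = \frac{5}{2} \cdot \frac{1}{80} \left(-89\right) - 29581 = - \frac{89}{32} - 29581 = - \frac{946681}{32}$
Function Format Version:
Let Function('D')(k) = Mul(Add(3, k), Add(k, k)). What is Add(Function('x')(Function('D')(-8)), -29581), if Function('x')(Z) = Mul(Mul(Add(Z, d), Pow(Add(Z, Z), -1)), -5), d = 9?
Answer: Rational(-946681, 32) ≈ -29584.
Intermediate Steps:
Function('D')(k) = Mul(2, k, Add(3, k)) (Function('D')(k) = Mul(Add(3, k), Mul(2, k)) = Mul(2, k, Add(3, k)))
Function('x')(Z) = Mul(Rational(-5, 2), Pow(Z, -1), Add(9, Z)) (Function('x')(Z) = Mul(Mul(Add(Z, 9), Pow(Add(Z, Z), -1)), -5) = Mul(Mul(Add(9, Z), Pow(Mul(2, Z), -1)), -5) = Mul(Mul(Add(9, Z), Mul(Rational(1, 2), Pow(Z, -1))), -5) = Mul(Mul(Rational(1, 2), Pow(Z, -1), Add(9, Z)), -5) = Mul(Rational(-5, 2), Pow(Z, -1), Add(9, Z)))
Add(Function('x')(Function('D')(-8)), -29581) = Add(Mul(Rational(5, 2), Pow(Mul(2, -8, Add(3, -8)), -1), Add(-9, Mul(-1, Mul(2, -8, Add(3, -8))))), -29581) = Add(Mul(Rational(5, 2), Pow(Mul(2, -8, -5), -1), Add(-9, Mul(-1, Mul(2, -8, -5)))), -29581) = Add(Mul(Rational(5, 2), Pow(80, -1), Add(-9, Mul(-1, 80))), -29581) = Add(Mul(Rational(5, 2), Rational(1, 80), Add(-9, -80)), -29581) = Add(Mul(Rational(5, 2), Rational(1, 80), -89), -29581) = Add(Rational(-89, 32), -29581) = Rational(-946681, 32)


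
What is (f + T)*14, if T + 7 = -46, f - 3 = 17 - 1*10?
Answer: -602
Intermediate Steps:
f = 10 (f = 3 + (17 - 1*10) = 3 + (17 - 10) = 3 + 7 = 10)
T = -53 (T = -7 - 46 = -53)
(f + T)*14 = (10 - 53)*14 = -43*14 = -602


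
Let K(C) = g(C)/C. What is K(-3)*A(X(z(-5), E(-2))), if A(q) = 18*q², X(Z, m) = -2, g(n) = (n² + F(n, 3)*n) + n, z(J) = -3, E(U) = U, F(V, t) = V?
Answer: -360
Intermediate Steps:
g(n) = n + 2*n² (g(n) = (n² + n*n) + n = (n² + n²) + n = 2*n² + n = n + 2*n²)
K(C) = 1 + 2*C (K(C) = (C*(1 + 2*C))/C = 1 + 2*C)
K(-3)*A(X(z(-5), E(-2))) = (1 + 2*(-3))*(18*(-2)²) = (1 - 6)*(18*4) = -5*72 = -360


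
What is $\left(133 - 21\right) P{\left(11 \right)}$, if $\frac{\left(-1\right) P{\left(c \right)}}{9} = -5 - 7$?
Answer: $12096$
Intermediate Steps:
$P{\left(c \right)} = 108$ ($P{\left(c \right)} = - 9 \left(-5 - 7\right) = \left(-9\right) \left(-12\right) = 108$)
$\left(133 - 21\right) P{\left(11 \right)} = \left(133 - 21\right) 108 = 112 \cdot 108 = 12096$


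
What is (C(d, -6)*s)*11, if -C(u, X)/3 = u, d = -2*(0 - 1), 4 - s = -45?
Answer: -3234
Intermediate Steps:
s = 49 (s = 4 - 1*(-45) = 4 + 45 = 49)
d = 2 (d = -2*(-1) = 2)
C(u, X) = -3*u
(C(d, -6)*s)*11 = (-3*2*49)*11 = -6*49*11 = -294*11 = -3234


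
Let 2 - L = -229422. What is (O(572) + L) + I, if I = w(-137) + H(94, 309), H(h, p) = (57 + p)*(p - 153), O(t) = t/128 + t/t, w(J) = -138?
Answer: 9164399/32 ≈ 2.8639e+5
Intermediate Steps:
L = 229424 (L = 2 - 1*(-229422) = 2 + 229422 = 229424)
O(t) = 1 + t/128 (O(t) = t*(1/128) + 1 = t/128 + 1 = 1 + t/128)
H(h, p) = (-153 + p)*(57 + p) (H(h, p) = (57 + p)*(-153 + p) = (-153 + p)*(57 + p))
I = 56958 (I = -138 + (-8721 + 309**2 - 96*309) = -138 + (-8721 + 95481 - 29664) = -138 + 57096 = 56958)
(O(572) + L) + I = ((1 + (1/128)*572) + 229424) + 56958 = ((1 + 143/32) + 229424) + 56958 = (175/32 + 229424) + 56958 = 7341743/32 + 56958 = 9164399/32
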